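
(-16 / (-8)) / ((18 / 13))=13 / 9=1.44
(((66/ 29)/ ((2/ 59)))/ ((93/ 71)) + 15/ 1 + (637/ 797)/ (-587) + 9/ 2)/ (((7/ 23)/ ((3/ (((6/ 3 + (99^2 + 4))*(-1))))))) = -1368887881545/ 19248596586926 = -0.07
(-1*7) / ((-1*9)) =7 / 9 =0.78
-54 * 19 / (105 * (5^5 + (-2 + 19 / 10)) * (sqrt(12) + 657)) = -149796 / 31472524097 + 456 * sqrt(3) / 31472524097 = -0.00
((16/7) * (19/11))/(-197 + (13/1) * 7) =-152/4081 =-0.04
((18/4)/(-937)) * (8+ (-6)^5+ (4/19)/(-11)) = 7305822/195833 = 37.31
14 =14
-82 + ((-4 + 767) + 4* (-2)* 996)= -7287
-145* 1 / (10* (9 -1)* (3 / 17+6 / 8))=-493 / 252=-1.96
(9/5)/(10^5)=0.00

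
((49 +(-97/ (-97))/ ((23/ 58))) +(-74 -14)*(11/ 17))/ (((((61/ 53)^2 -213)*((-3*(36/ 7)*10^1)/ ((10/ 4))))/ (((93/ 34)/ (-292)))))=1291642807/ 332370906250752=0.00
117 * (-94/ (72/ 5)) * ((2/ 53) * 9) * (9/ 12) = -82485/ 424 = -194.54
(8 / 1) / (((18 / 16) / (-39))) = -832 / 3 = -277.33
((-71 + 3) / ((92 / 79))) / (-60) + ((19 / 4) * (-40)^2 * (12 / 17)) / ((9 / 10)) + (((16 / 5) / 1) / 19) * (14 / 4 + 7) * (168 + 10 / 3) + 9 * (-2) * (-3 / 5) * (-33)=2633586581 / 445740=5908.35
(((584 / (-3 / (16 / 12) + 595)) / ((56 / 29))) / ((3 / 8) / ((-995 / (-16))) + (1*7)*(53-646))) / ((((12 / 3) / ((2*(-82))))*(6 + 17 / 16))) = 5527232960 / 7746102165179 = 0.00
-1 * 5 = -5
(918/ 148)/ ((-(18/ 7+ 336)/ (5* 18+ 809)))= -962829/ 58460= -16.47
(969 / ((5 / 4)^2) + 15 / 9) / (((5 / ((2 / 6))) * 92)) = 46637 / 103500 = 0.45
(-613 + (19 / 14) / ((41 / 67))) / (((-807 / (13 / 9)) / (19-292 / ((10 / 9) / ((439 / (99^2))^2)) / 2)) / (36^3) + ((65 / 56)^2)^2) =-1600625014214250006528 / 4755011576932980395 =-336.62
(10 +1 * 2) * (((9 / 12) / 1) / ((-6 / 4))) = -6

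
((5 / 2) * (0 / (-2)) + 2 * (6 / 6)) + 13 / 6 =25 / 6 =4.17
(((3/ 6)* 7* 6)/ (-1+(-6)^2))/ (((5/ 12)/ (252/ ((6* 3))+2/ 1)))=576/ 25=23.04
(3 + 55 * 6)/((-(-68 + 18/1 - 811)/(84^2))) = 111888/41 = 2728.98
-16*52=-832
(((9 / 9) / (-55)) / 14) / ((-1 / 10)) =1 / 77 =0.01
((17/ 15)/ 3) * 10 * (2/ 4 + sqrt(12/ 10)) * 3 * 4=68/ 3 + 136 * sqrt(30)/ 15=72.33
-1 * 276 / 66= -46 / 11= -4.18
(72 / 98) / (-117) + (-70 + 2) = -43320 / 637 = -68.01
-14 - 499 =-513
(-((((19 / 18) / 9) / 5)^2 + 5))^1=-3280861 / 656100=-5.00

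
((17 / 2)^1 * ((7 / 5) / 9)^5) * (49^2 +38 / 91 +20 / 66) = 294387183839 / 158325131250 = 1.86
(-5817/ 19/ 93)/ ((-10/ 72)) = 69804/ 2945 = 23.70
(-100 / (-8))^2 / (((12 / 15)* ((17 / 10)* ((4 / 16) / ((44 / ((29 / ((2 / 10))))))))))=68750 / 493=139.45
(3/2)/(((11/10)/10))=13.64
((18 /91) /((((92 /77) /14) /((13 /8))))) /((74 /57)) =39501 /13616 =2.90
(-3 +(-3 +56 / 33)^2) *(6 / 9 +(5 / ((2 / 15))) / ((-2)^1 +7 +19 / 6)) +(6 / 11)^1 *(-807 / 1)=-447.03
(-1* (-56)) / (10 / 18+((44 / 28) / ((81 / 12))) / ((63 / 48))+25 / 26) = 5778864 / 174859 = 33.05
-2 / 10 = -0.20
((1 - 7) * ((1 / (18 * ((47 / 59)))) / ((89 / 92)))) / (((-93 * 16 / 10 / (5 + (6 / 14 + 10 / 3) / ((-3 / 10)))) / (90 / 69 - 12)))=5745125 / 24508197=0.23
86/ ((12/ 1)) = 43/ 6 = 7.17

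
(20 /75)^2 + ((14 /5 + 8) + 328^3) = 7939701646 /225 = 35287562.87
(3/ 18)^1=1/ 6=0.17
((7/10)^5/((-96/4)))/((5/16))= -16807/750000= -0.02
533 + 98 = 631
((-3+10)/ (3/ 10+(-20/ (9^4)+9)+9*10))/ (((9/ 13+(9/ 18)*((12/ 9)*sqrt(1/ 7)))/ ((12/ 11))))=40623350040/ 317254770481 - 5588397360*sqrt(7)/ 317254770481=0.08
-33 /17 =-1.94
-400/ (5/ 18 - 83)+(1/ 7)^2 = 354289/ 72961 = 4.86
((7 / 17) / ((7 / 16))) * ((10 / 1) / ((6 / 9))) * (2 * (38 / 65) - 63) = -192912 / 221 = -872.90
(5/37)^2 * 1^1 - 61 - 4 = -88960/1369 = -64.98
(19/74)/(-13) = -19/962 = -0.02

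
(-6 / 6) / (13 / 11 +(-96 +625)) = -0.00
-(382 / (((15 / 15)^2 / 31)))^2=-140232964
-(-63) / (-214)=-63 / 214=-0.29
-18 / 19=-0.95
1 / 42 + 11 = 463 / 42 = 11.02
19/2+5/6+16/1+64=271/3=90.33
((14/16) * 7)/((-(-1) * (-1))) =-49/8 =-6.12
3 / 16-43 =-685 / 16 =-42.81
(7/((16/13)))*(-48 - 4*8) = -455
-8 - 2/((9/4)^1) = -80/9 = -8.89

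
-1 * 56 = -56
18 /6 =3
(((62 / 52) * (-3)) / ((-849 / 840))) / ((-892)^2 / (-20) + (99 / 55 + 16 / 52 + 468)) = -65100 / 723164333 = -0.00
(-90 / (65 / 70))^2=1587600 / 169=9394.08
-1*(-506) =506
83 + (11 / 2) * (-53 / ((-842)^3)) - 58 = 29847384983 / 1193895376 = 25.00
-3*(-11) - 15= 18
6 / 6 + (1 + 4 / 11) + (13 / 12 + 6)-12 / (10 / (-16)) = 18907 / 660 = 28.65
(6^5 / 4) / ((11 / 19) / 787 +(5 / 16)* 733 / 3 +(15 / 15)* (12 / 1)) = 1395294336 / 63416201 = 22.00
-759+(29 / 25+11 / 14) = -264969 / 350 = -757.05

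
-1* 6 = -6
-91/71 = -1.28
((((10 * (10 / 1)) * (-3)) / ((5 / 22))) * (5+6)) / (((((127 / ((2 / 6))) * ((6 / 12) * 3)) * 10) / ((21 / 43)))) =-6776 / 5461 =-1.24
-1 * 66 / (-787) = 66 / 787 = 0.08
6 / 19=0.32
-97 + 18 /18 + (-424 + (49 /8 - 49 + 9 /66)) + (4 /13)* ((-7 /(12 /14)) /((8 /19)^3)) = -65499209 /109824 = -596.40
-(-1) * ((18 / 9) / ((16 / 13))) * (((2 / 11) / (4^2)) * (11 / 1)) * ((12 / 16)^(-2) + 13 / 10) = 3601 / 5760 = 0.63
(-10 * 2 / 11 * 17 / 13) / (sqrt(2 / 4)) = -340 * sqrt(2) / 143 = -3.36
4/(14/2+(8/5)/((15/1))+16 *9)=300/11333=0.03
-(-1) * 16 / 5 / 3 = 16 / 15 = 1.07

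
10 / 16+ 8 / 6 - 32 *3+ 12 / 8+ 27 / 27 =-2197 / 24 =-91.54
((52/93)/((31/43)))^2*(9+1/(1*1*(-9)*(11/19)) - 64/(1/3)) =-90674486656/822857211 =-110.19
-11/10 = -1.10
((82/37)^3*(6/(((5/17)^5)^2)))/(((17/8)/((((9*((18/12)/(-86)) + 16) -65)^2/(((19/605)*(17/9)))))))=258454181632.66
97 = 97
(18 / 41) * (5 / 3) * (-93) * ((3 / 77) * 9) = -75330 / 3157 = -23.86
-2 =-2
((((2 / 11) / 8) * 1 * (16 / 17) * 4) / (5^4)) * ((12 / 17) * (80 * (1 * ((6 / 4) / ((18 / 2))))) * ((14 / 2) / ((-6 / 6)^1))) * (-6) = 21504 / 397375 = 0.05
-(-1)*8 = 8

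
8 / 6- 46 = -134 / 3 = -44.67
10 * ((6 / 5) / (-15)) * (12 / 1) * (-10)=96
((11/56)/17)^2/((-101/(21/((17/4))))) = -363/55575856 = -0.00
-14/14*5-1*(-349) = 344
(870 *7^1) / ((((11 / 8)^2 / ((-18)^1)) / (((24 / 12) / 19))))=-14031360 / 2299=-6103.24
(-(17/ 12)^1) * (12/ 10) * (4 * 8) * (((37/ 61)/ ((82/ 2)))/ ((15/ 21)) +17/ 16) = -3684393/ 62525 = -58.93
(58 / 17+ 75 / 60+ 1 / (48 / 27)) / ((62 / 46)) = 32683 / 8432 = 3.88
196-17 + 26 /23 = 4143 /23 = 180.13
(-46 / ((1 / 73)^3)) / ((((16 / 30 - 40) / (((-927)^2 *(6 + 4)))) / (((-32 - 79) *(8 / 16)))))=-216246165767971.88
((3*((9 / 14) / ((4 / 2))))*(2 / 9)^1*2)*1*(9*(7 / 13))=27 / 13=2.08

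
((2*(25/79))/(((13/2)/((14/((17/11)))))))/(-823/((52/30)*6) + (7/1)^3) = 61600/18427303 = 0.00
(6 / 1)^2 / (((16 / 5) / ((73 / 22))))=3285 / 88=37.33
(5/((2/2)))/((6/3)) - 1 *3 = -1/2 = -0.50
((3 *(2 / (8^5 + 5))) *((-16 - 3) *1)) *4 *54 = -24624 / 32773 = -0.75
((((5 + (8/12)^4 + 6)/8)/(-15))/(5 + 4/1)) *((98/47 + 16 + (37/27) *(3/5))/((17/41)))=-1487070943/3145343400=-0.47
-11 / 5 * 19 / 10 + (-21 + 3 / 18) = -1876 / 75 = -25.01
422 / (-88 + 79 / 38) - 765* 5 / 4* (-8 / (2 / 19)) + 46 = 237418029 / 3265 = 72716.09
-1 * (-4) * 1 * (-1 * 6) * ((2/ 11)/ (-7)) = 48/ 77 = 0.62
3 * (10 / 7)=30 / 7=4.29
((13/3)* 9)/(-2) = -39/2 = -19.50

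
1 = 1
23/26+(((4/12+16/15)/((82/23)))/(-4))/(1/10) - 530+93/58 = -32675705/61828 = -528.49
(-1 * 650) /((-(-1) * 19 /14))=-9100 /19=-478.95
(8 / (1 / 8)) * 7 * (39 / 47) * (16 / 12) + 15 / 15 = 23343 / 47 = 496.66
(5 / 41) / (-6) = -5 / 246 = -0.02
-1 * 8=-8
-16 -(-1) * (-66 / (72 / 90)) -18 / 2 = -215 / 2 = -107.50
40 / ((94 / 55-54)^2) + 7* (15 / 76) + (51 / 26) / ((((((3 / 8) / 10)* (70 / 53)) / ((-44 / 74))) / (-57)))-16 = 175631617965969 / 132286184212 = 1327.66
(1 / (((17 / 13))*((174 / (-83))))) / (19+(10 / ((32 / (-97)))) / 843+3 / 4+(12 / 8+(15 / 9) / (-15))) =-7276776 / 420977137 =-0.02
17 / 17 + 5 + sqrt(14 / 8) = sqrt(7) / 2 + 6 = 7.32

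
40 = 40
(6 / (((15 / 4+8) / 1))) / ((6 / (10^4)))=40000 / 47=851.06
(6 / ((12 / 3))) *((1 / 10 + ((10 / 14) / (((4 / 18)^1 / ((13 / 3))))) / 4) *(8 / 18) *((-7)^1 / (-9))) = 1003 / 540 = 1.86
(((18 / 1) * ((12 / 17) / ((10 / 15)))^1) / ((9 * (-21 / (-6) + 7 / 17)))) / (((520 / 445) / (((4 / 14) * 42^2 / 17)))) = 57672 / 4199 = 13.73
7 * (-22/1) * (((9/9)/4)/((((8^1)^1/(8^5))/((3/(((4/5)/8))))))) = -4730880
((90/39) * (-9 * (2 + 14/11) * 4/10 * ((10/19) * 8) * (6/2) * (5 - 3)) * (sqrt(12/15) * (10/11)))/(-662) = 3732480 * sqrt(5)/9892597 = 0.84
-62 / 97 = -0.64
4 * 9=36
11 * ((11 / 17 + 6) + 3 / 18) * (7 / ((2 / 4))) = 53515 / 51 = 1049.31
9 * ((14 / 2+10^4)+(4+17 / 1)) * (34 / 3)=1022856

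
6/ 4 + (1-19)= -33/ 2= -16.50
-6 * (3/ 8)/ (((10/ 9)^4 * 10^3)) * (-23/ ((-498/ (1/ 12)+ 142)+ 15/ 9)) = -4074381/ 699880000000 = -0.00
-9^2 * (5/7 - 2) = 729/7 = 104.14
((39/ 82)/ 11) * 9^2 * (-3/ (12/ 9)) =-28431/ 3608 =-7.88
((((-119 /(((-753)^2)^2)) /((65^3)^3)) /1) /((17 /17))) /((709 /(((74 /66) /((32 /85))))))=-74851 /997103552642144995424032012500000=-0.00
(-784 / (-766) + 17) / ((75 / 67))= 154167 / 9575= 16.10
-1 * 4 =-4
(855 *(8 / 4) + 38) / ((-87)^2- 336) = 1748 / 7233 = 0.24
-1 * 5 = -5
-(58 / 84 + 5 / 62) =-502 / 651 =-0.77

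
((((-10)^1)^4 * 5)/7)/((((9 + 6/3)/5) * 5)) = 649.35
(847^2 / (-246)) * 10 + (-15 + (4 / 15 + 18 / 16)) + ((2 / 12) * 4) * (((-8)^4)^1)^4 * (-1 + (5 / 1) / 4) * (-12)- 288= -2769713770977820753 / 4920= -562949953450776.58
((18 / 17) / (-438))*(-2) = 6 / 1241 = 0.00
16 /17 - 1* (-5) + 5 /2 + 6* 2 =695 /34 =20.44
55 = 55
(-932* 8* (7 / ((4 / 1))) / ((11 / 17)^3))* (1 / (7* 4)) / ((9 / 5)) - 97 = -1052.61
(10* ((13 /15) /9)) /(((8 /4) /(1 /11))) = 13 /297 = 0.04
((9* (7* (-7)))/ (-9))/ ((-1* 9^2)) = -49/ 81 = -0.60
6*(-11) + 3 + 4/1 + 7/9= -524/9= -58.22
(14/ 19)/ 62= 7/ 589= 0.01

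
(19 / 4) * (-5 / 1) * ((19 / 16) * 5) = -9025 / 64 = -141.02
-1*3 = -3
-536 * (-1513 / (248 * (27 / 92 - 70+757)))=9326132 / 1960161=4.76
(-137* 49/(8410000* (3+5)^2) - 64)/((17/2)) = -2026315689/269120000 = -7.53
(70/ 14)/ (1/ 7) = 35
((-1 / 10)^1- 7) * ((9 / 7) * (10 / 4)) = -639 / 28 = -22.82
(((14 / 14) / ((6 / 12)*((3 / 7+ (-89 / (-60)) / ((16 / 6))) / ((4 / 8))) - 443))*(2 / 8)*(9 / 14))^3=-216000 / 4493677003701859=-0.00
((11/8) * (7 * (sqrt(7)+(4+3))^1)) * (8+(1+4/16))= 2849 * sqrt(7)/32+19943/32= 858.77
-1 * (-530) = 530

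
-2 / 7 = -0.29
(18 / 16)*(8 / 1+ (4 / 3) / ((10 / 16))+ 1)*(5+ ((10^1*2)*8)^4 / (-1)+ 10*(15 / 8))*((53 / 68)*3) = -41764256278479 / 2176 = -19193132480.92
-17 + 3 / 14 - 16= -459 / 14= -32.79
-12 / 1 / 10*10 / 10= -6 / 5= -1.20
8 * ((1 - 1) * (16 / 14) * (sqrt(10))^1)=0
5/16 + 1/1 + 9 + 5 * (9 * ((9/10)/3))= 381/16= 23.81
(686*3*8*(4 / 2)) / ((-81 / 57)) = -23171.56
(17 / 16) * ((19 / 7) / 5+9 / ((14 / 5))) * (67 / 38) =299557 / 42560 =7.04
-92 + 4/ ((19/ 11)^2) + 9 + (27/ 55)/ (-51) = -81.67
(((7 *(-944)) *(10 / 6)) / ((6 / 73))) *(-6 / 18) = 1205960 / 27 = 44665.19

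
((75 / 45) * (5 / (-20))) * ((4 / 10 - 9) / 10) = 43 / 120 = 0.36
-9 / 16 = -0.56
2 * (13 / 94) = 0.28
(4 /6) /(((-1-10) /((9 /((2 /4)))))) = -1.09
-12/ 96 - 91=-729/ 8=-91.12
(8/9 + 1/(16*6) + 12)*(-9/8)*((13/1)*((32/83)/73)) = -48295/48472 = -1.00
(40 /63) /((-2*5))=-4 /63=-0.06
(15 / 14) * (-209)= -3135 / 14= -223.93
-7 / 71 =-0.10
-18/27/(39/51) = -34/39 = -0.87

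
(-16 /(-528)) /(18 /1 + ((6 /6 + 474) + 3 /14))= 14 /227865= 0.00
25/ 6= 4.17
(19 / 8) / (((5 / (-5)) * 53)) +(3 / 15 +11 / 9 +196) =3765961 / 19080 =197.38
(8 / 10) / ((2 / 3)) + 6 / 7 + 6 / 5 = 114 / 35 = 3.26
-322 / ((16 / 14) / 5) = -5635 / 4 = -1408.75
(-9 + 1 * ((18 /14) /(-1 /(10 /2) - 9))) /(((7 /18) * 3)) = -8829 /1127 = -7.83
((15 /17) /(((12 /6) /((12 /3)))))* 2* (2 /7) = 120 /119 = 1.01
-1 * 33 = -33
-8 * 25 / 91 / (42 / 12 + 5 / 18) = -900 / 1547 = -0.58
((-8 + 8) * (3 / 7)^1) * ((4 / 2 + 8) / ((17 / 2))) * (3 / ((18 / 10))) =0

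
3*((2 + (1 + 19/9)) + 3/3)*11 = 605/3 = 201.67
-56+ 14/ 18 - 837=-892.22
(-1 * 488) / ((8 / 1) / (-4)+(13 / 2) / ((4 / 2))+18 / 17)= -33184 / 157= -211.36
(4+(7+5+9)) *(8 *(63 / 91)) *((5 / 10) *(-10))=-9000 / 13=-692.31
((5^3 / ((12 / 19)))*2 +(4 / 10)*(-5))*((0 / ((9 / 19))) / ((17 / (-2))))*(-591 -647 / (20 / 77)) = 0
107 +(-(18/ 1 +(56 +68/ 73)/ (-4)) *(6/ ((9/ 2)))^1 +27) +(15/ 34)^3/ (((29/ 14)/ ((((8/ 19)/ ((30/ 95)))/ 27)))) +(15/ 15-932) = -8341674612/ 10400821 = -802.02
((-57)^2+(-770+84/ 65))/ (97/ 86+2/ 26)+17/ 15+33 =14094722/ 6735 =2092.76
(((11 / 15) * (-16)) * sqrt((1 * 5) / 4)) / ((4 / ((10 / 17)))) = -44 * sqrt(5) / 51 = -1.93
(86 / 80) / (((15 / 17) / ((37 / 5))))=27047 / 3000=9.02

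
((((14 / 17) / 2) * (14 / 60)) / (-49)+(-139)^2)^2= 97095581056681 / 260100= 373300965.23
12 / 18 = 2 / 3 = 0.67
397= 397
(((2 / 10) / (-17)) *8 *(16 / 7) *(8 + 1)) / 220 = -288 / 32725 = -0.01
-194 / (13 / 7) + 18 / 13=-1340 / 13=-103.08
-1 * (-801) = 801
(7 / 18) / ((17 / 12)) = 14 / 51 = 0.27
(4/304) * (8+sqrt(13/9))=sqrt(13)/228+2/19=0.12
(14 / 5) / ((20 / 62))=217 / 25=8.68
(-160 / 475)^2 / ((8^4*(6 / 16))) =2 / 27075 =0.00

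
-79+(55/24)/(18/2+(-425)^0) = -3781/48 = -78.77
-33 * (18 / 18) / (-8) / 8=33 / 64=0.52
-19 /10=-1.90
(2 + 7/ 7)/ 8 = 3/ 8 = 0.38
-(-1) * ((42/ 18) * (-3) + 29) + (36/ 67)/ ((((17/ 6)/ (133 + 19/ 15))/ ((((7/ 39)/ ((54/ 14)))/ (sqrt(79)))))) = 789488 * sqrt(79)/ 52638885 + 22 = 22.13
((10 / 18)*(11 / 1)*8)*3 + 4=452 / 3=150.67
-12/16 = -3/4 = -0.75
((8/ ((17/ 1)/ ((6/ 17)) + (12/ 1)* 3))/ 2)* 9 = 216/ 505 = 0.43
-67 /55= -1.22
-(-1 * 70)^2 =-4900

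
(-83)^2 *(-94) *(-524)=339324584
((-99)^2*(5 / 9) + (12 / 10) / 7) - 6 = 190371 / 35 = 5439.17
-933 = -933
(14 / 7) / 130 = 1 / 65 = 0.02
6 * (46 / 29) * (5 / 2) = 690 / 29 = 23.79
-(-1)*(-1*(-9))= 9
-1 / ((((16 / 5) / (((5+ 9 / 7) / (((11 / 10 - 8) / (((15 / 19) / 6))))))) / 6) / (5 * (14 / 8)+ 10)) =103125 / 24472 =4.21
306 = 306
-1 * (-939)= 939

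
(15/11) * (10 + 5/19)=2925/209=14.00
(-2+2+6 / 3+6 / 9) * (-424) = -3392 / 3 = -1130.67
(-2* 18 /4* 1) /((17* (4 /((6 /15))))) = -9 /170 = -0.05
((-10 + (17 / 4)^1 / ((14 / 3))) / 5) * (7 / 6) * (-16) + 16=749 / 15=49.93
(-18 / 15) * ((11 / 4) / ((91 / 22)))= -363 / 455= -0.80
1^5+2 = 3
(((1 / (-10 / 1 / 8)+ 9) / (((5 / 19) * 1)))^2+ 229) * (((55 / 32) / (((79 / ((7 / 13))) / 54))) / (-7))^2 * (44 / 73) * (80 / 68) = 363845629917 / 52356747560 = 6.95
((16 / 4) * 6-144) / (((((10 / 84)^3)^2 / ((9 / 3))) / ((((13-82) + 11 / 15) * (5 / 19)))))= 134898444140544 / 59375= 2271973796.05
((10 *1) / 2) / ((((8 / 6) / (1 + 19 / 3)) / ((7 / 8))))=385 / 16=24.06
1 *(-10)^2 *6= 600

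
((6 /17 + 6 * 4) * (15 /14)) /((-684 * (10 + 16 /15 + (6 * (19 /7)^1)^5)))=-12425175 /373148950700024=-0.00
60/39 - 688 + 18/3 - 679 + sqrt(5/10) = -17673/13 + sqrt(2)/2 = -1358.75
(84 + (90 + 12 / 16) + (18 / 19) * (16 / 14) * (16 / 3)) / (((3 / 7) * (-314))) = -32013 / 23864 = -1.34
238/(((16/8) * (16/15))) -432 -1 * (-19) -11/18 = -43495/144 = -302.05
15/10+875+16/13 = 877.73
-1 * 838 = -838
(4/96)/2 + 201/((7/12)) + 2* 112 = 191047/336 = 568.59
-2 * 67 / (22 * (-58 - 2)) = 67 / 660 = 0.10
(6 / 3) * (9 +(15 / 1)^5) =1518768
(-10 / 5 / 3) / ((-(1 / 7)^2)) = 98 / 3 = 32.67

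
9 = 9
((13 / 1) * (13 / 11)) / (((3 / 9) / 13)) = 599.18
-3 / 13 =-0.23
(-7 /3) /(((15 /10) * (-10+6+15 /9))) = 2 /3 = 0.67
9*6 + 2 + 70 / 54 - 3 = 1466 / 27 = 54.30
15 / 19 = 0.79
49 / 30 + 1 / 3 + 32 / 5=8.37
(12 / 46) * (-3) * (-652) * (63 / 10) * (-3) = -1109052 / 115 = -9643.93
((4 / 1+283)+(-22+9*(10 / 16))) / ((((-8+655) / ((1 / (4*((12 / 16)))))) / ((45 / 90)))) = 0.07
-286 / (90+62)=-143 / 76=-1.88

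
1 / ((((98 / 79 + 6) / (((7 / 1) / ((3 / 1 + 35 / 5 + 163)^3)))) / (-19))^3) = -1159941793843 / 25977838619841813525529618624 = -0.00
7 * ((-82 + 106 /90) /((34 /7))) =-178213 /1530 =-116.48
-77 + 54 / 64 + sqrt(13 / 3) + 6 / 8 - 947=-32717 / 32 + sqrt(39) / 3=-1020.32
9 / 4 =2.25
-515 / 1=-515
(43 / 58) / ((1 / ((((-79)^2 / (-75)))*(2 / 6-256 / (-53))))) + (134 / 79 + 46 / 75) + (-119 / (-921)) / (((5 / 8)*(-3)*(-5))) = -316.23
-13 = -13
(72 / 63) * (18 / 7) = 144 / 49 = 2.94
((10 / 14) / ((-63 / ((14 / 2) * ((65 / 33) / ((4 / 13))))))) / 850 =-169 / 282744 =-0.00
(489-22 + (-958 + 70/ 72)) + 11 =-17245/ 36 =-479.03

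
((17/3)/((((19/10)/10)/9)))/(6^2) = 7.46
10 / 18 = 5 / 9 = 0.56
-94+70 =-24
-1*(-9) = 9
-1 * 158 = -158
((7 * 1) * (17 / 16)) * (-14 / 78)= -833 / 624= -1.33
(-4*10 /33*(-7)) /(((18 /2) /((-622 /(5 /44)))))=-139328 /27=-5160.30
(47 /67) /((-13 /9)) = -423 /871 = -0.49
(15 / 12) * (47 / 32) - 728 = -92949 / 128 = -726.16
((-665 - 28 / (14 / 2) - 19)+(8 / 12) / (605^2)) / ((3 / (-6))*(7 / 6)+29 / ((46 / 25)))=-69503755016 / 1533278725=-45.33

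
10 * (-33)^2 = 10890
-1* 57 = -57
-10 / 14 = -5 / 7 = -0.71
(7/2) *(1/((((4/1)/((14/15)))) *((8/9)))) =147/160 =0.92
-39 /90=-0.43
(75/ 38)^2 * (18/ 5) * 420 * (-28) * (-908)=149744542.94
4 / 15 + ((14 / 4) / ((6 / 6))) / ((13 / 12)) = 682 / 195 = 3.50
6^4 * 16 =20736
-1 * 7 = -7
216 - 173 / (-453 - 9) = 99965 / 462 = 216.37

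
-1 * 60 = -60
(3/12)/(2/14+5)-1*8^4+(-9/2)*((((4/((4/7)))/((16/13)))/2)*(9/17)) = -40173895/9792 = -4102.73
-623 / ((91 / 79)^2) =-555449 / 1183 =-469.53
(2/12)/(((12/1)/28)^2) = 49/54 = 0.91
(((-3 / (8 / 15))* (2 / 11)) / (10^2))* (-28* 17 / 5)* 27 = 28917 / 1100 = 26.29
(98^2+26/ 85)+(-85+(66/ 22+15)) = 810671/ 85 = 9537.31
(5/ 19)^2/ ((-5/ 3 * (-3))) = 5/ 361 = 0.01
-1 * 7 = -7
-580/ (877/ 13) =-7540/ 877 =-8.60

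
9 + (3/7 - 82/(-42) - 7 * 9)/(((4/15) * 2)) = -5861/56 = -104.66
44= 44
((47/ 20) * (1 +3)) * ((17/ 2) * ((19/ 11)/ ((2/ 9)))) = 621.04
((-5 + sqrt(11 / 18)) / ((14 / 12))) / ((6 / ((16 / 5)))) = -16 / 7 + 8* sqrt(22) / 105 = -1.93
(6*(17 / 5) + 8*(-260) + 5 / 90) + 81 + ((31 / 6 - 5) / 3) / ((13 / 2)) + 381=-1597.54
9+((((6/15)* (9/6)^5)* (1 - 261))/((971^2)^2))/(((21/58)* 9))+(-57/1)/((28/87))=-4184283655086453/24890576235868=-168.11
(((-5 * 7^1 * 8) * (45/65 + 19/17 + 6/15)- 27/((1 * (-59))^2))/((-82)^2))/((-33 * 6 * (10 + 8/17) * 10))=158679893/35746952086560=0.00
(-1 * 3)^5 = -243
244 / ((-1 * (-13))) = 244 / 13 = 18.77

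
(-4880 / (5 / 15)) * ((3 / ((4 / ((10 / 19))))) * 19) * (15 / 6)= -274500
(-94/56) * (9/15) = -141/140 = -1.01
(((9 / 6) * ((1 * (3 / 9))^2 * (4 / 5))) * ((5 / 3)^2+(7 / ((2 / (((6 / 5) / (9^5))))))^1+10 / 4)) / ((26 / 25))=1038839 / 1535274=0.68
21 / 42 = 1 / 2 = 0.50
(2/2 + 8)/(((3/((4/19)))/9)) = 108/19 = 5.68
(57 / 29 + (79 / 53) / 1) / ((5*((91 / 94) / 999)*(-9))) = -55425408 / 699335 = -79.25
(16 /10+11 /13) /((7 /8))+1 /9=2.91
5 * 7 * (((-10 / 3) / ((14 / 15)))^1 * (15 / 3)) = -625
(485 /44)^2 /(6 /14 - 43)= -1646575 /576928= -2.85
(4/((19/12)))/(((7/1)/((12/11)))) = 576/1463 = 0.39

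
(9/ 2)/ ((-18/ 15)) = -15/ 4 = -3.75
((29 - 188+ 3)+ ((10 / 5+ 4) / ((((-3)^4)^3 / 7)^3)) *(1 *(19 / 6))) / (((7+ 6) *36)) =-23414763106331856359 / 70244289318995588628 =-0.33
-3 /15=-1 /5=-0.20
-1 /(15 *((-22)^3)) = 1 /159720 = 0.00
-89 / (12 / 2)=-89 / 6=-14.83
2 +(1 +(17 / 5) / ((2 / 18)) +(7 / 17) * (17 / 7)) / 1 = 173 / 5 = 34.60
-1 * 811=-811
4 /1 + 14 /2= 11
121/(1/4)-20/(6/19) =1262/3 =420.67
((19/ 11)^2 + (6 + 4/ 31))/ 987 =4883/ 528891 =0.01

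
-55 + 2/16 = -439/8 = -54.88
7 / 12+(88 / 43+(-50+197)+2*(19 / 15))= 392581 / 2580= 152.16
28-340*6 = -2012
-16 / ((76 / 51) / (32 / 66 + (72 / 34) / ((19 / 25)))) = -139472 / 3971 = -35.12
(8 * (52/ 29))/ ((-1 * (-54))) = 208/ 783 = 0.27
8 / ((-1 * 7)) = -8 / 7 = -1.14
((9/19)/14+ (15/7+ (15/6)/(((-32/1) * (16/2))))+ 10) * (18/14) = 7456671/476672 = 15.64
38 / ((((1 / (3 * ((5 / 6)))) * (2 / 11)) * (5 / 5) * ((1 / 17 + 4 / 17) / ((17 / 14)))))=60401 / 28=2157.18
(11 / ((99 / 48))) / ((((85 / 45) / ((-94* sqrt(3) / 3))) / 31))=-46624* sqrt(3) / 17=-4750.30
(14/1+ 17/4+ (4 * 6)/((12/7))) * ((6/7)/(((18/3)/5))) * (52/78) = 215/14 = 15.36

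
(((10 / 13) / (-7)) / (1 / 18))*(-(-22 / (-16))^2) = 5445 / 1456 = 3.74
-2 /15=-0.13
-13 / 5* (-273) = 709.80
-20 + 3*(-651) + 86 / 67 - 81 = -137532 / 67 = -2052.72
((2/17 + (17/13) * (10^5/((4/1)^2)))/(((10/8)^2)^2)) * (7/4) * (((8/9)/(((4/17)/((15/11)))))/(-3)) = -10060.13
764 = 764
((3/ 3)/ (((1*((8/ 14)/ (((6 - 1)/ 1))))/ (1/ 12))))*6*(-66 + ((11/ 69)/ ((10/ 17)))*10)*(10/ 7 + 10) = -218350/ 69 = -3164.49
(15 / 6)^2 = 25 / 4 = 6.25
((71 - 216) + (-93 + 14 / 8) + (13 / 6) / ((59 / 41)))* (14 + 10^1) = -332398 / 59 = -5633.86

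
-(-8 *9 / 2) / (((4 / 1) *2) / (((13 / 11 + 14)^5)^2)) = 151847351324361856426041 / 51874849202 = 2927186366037.81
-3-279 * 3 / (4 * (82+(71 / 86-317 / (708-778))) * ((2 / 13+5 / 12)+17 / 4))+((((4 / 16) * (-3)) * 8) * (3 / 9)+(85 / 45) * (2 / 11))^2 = -729352622267 / 968965436736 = -0.75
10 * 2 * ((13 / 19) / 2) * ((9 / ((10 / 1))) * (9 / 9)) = 117 / 19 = 6.16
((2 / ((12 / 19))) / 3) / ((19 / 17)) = 17 / 18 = 0.94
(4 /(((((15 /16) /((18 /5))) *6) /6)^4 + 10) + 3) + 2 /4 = 6627637543 /1699474370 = 3.90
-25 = -25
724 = 724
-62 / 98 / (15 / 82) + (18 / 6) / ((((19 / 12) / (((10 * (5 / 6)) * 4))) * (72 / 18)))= 172202 / 13965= 12.33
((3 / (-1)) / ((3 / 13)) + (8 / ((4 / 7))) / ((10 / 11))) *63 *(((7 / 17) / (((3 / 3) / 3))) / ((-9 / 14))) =-24696 / 85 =-290.54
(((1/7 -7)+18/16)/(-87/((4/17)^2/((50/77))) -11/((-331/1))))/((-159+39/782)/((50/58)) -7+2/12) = -0.00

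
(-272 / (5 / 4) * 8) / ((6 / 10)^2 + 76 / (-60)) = 1920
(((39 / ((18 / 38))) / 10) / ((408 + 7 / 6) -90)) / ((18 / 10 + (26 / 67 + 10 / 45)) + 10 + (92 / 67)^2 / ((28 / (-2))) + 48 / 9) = 69853329 / 47682835495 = 0.00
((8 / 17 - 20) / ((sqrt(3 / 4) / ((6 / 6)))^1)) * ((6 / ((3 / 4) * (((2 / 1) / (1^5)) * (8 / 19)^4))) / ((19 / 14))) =-3985079 * sqrt(3) / 3264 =-2114.69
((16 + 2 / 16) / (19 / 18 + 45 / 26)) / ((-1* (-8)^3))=15093 / 1335296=0.01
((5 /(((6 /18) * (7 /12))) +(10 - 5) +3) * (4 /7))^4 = 794123370496 /5764801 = 137753.82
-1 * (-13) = 13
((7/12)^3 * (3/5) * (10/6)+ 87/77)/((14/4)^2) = 176747/1629936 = 0.11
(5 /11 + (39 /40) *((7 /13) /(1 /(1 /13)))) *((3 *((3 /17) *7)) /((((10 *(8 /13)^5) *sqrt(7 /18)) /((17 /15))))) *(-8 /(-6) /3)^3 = 80856191 *sqrt(14) /912384000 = 0.33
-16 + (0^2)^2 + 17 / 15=-223 / 15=-14.87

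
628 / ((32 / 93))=14601 / 8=1825.12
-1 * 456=-456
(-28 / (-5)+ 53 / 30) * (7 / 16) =3.22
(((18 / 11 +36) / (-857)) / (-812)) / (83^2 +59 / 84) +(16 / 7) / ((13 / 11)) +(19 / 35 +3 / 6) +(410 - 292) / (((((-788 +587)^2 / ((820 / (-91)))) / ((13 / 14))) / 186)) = -1.57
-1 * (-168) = 168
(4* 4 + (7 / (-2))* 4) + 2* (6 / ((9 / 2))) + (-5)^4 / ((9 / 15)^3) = 78251 / 27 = 2898.19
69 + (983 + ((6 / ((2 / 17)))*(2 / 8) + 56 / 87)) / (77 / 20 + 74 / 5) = 3972844 / 32451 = 122.43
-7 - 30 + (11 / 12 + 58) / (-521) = -232031 / 6252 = -37.11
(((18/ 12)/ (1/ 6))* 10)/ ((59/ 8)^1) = 12.20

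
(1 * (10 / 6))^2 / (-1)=-25 / 9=-2.78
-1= -1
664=664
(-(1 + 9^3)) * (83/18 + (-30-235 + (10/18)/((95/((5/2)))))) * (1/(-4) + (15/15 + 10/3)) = 398155870/513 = 776132.30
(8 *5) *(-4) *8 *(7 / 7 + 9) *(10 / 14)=-64000 / 7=-9142.86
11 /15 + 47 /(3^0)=716 /15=47.73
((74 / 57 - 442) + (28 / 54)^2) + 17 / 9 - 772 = -1210.54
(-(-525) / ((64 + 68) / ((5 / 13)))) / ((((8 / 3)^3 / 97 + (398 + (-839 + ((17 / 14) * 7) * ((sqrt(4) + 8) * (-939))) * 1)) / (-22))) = 327375 / 780705536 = 0.00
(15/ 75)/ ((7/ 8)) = 8/ 35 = 0.23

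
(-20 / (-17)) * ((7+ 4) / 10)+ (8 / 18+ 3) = 725 / 153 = 4.74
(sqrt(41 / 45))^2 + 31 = 1436 / 45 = 31.91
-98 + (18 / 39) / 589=-98.00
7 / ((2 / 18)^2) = 567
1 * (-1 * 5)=-5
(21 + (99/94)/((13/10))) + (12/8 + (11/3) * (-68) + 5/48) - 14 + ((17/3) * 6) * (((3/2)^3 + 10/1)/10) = -28513271/146640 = -194.44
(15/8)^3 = 6.59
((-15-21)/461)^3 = -46656/97972181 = -0.00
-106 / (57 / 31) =-3286 / 57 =-57.65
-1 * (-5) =5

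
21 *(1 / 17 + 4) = 1449 / 17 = 85.24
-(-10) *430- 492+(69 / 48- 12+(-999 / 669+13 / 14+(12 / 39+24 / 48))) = 1233061283 / 324688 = 3797.68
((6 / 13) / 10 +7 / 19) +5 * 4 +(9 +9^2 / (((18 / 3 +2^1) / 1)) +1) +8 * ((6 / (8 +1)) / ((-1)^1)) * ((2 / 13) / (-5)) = 40.70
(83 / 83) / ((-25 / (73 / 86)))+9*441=8533277 / 2150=3968.97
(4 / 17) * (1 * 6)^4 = 5184 / 17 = 304.94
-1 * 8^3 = -512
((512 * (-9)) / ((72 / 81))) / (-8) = 648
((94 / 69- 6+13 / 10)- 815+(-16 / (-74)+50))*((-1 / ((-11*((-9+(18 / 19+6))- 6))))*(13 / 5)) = 4843704827 / 214834950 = 22.55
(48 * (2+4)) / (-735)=-0.39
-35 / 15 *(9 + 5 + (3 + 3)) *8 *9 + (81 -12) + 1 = -3290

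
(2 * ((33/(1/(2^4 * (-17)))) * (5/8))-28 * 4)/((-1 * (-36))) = -2833/9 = -314.78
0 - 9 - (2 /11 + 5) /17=-1740 /187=-9.30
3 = 3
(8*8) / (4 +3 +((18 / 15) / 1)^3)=8000 / 1091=7.33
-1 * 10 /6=-5 /3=-1.67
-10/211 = -0.05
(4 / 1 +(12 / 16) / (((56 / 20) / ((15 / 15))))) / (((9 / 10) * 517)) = 1195 / 130284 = 0.01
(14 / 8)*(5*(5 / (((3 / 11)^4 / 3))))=2562175 / 108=23723.84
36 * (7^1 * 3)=756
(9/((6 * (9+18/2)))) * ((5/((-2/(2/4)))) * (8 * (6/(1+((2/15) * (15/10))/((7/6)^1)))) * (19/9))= -3325/369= -9.01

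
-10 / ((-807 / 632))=6320 / 807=7.83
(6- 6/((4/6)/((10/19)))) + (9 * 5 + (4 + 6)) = 1069/19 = 56.26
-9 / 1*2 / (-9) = 2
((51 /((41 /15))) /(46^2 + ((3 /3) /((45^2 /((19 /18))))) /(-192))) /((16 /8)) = 2676888000 /607153189621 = 0.00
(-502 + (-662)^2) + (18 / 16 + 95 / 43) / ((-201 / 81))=437740.66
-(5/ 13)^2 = -25/ 169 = -0.15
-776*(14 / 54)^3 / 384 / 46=-33271 / 43460064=-0.00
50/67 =0.75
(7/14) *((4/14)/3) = 1/21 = 0.05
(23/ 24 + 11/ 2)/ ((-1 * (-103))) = 155/ 2472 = 0.06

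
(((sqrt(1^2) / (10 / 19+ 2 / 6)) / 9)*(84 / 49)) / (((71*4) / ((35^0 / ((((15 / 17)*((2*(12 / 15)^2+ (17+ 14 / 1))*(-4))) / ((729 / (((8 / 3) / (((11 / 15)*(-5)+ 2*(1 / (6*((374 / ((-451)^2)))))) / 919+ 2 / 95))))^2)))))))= -215098949972237769 / 9149729498855787520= -0.02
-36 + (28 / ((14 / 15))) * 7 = 174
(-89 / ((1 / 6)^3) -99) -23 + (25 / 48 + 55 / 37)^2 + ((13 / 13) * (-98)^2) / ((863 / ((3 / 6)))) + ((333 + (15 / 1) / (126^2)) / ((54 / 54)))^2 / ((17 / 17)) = 48467155790388960311 / 529387762192128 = 91553.22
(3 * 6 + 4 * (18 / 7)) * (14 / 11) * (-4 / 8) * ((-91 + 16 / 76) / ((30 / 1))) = 1035 / 19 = 54.47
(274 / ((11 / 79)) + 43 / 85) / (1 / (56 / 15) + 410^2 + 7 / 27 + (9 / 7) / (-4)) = 2782659096 / 237646622785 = 0.01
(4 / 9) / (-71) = -4 / 639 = -0.01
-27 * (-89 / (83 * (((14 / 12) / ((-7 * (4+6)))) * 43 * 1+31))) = 144180 / 150811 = 0.96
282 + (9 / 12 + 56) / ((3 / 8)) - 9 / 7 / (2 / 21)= 2519 / 6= 419.83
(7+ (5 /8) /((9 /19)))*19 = 11381 /72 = 158.07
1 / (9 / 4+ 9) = 4 / 45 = 0.09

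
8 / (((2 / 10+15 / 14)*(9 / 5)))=2800 / 801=3.50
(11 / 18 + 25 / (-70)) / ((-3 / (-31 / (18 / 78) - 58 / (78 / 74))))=16880 / 1053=16.03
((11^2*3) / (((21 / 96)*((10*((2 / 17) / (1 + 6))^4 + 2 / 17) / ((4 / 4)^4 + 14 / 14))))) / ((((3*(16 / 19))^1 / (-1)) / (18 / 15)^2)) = -4741996982184 / 294904825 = -16079.75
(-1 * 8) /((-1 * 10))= 4 /5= 0.80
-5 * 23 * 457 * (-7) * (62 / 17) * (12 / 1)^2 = 3284477280 / 17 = 193204545.88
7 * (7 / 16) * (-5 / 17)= -245 / 272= -0.90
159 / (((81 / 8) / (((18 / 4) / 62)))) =106 / 93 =1.14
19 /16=1.19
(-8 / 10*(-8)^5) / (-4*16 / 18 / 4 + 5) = 1179648 / 185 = 6376.48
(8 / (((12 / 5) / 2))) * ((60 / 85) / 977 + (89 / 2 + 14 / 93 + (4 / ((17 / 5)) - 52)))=-190678310 / 4633911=-41.15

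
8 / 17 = 0.47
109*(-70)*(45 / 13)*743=-255109050 / 13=-19623773.08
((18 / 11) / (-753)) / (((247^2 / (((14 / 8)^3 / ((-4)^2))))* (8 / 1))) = -1029 / 689954197504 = -0.00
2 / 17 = 0.12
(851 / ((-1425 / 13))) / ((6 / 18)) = -11063 / 475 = -23.29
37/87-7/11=-202/957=-0.21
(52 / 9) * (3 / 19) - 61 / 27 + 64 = 32141 / 513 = 62.65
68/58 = 34/29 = 1.17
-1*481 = -481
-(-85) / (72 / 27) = 255 / 8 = 31.88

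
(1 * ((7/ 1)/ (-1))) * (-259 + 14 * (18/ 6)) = 1519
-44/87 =-0.51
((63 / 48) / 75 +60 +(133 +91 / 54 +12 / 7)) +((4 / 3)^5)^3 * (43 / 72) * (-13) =-139054692879413 / 361592456400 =-384.56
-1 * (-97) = 97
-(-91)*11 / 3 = 1001 / 3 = 333.67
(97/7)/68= 97/476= 0.20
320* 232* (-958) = -71121920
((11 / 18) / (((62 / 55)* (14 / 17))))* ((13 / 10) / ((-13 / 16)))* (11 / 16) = -22627 / 31248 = -0.72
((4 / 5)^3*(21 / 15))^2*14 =2809856 / 390625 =7.19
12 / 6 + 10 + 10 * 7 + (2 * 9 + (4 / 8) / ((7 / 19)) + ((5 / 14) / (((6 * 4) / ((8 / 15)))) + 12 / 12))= 6449 / 63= 102.37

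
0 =0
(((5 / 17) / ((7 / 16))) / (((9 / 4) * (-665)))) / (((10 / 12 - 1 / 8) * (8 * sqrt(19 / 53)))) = -64 * sqrt(1007) / 15336363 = -0.00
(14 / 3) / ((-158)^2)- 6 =-224669 / 37446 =-6.00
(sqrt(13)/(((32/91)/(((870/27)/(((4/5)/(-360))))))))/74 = -2009.09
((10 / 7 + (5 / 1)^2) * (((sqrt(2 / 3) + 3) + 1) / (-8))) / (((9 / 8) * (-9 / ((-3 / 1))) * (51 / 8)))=-5920 / 9639-1480 * sqrt(6) / 28917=-0.74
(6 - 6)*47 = 0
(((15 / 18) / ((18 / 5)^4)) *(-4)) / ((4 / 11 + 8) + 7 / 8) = -34375 / 16002279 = -0.00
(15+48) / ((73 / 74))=63.86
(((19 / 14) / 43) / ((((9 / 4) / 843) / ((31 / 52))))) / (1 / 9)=496527 / 7826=63.45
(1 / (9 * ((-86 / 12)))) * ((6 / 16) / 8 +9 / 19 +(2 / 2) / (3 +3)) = -2507 / 235296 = -0.01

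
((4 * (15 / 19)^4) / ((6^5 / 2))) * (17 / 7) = 10625 / 10946964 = 0.00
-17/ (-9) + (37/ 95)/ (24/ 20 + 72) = 39517/ 20862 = 1.89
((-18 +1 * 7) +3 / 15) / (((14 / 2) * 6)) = -9 / 35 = -0.26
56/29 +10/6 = 313/87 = 3.60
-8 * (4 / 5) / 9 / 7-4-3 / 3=-1607 / 315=-5.10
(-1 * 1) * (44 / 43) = -44 / 43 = -1.02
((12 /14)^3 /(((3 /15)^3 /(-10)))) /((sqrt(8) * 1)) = -67500 * sqrt(2) /343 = -278.31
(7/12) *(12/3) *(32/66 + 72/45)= 2408/495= 4.86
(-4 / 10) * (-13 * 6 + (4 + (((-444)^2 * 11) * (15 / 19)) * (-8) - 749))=520470314 / 95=5478634.88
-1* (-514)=514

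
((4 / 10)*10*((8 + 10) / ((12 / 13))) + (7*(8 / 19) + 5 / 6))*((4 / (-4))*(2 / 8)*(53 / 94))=-494119 / 42864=-11.53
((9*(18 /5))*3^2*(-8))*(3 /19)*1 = -34992 /95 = -368.34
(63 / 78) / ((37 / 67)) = 1407 / 962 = 1.46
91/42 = 13/6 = 2.17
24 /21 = 1.14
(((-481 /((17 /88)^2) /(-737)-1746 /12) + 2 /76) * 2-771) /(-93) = 377819539 /34214421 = 11.04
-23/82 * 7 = -161/82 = -1.96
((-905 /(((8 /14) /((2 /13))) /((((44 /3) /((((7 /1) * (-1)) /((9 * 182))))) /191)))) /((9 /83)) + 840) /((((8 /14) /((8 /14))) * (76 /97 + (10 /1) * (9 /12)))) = 4581647560 /920811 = 4975.67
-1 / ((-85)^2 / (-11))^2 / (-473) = 0.00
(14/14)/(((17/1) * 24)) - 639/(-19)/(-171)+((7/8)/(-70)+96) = 141091999/1472880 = 95.79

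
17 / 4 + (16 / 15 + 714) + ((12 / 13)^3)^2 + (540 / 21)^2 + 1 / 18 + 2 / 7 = 58813891857727 / 42572455380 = 1381.50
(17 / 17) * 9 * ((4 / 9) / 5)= 4 / 5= 0.80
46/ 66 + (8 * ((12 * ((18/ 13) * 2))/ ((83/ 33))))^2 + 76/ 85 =36489680390303/ 3265696005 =11173.63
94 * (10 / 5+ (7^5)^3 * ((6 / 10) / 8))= 669406172905723 / 20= 33470308645286.15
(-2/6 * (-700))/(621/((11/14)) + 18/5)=9625/32751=0.29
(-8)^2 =64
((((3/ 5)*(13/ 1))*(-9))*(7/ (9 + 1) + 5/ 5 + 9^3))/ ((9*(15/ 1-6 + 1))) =-569.95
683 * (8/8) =683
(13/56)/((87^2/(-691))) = -8983/423864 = -0.02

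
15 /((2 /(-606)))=-4545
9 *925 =8325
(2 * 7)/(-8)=-7/4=-1.75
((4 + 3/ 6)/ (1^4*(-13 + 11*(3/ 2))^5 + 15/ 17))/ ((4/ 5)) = 3060/ 286199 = 0.01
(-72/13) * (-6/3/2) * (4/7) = 288/91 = 3.16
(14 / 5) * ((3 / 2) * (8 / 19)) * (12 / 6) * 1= 336 / 95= 3.54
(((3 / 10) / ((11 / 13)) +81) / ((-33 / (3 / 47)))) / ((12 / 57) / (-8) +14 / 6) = -510093 / 7478405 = -0.07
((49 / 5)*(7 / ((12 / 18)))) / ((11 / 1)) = 1029 / 110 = 9.35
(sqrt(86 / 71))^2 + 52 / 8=1095 / 142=7.71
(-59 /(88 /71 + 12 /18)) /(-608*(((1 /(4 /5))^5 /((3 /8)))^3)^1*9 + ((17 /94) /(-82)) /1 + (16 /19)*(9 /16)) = 45231201091584 /4309580030033161681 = 0.00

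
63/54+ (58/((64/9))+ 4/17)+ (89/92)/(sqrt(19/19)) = 395089/37536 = 10.53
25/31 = 0.81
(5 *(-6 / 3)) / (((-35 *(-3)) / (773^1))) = -1546 / 21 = -73.62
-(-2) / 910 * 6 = 6 / 455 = 0.01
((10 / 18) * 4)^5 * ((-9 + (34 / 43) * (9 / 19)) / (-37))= 92800000 / 7345647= 12.63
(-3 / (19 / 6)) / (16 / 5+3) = -90 / 589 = -0.15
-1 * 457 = -457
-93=-93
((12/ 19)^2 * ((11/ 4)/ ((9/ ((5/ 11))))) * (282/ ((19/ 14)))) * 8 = 631680/ 6859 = 92.10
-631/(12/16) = -2524/3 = -841.33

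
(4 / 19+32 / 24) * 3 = 88 / 19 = 4.63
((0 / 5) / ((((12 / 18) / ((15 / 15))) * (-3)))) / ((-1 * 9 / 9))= 0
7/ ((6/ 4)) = 14/ 3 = 4.67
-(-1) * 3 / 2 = 3 / 2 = 1.50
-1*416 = -416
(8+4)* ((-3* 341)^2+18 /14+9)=87909300 /7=12558471.43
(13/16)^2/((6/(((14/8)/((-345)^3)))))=-1183/252294912000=-0.00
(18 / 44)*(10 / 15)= 3 / 11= 0.27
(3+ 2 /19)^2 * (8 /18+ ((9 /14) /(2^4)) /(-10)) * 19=30907799 /383040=80.69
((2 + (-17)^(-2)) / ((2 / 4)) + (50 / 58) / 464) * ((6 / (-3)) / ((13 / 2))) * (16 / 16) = -15589273 / 12638548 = -1.23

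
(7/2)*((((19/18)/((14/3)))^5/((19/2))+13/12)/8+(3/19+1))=411069964483/90811736064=4.53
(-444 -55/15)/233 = -1343/699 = -1.92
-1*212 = -212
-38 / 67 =-0.57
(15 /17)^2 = 225 /289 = 0.78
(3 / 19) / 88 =3 / 1672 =0.00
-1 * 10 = -10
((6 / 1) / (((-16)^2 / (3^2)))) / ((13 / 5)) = 135 / 1664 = 0.08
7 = 7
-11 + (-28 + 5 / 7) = -268 / 7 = -38.29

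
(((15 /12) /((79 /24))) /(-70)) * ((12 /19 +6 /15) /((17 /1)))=-42 /127585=-0.00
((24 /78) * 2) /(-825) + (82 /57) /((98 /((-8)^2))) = 9373352 /9984975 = 0.94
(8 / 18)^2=16 / 81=0.20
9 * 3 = 27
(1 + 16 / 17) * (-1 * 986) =-1914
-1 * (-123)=123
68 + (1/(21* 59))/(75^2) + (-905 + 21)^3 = -4814493286522499/6969375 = -690807036.00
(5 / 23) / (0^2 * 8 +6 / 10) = 0.36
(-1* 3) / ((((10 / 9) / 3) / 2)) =-81 / 5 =-16.20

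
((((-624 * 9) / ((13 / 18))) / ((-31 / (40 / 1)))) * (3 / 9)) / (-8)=-12960 / 31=-418.06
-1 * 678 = -678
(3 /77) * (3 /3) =3 /77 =0.04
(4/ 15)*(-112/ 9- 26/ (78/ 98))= -1624/ 135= -12.03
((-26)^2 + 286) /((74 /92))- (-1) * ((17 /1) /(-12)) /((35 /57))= 167117 /140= 1193.69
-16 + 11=-5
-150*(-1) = 150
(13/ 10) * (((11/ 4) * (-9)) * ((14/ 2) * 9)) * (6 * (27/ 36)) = -729729/ 80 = -9121.61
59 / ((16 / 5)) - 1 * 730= -11385 / 16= -711.56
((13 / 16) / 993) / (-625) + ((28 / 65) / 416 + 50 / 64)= 2625611731 / 3356340000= 0.78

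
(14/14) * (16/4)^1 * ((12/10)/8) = 3/5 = 0.60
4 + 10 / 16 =37 / 8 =4.62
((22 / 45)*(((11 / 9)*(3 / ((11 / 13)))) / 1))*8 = 2288 / 135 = 16.95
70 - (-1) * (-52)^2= 2774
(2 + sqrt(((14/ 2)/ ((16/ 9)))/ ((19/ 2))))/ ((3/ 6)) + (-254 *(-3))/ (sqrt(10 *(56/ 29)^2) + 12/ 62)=307531/ 7526671 + 3 *sqrt(266)/ 38 + 297306492 *sqrt(10)/ 7526671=126.24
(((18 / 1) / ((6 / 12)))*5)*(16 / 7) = 411.43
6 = 6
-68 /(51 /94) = -376 /3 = -125.33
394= 394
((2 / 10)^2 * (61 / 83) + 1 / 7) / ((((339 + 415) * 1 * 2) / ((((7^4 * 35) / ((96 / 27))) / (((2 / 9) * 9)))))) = 27032859 / 20026240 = 1.35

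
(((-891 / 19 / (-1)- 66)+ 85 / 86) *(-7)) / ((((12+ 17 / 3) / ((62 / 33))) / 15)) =96357765 / 476311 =202.30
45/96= 15/32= 0.47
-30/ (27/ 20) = -200/ 9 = -22.22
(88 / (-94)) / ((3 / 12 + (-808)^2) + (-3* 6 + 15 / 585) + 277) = -6864 / 4788699857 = -0.00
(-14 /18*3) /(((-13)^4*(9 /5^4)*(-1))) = 4375 /771147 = 0.01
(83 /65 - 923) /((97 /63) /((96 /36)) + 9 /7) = -10065216 /20345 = -494.73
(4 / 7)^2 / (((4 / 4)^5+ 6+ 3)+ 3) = 16 / 637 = 0.03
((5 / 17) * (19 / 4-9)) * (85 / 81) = -425 / 324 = -1.31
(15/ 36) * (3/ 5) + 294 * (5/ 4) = 1471/ 4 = 367.75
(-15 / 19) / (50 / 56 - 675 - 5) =84 / 72257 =0.00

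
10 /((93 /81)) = 270 /31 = 8.71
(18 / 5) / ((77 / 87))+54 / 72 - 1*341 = -517721 / 1540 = -336.18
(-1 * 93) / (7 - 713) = 93 / 706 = 0.13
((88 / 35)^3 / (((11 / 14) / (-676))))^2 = 7015587502882816 / 37515625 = 187004414.90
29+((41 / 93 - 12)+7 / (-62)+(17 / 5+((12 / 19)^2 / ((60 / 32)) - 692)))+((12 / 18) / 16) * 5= -300299727 / 447640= -670.85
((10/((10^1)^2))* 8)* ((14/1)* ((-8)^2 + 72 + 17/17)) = 7672/5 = 1534.40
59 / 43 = 1.37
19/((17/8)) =152/17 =8.94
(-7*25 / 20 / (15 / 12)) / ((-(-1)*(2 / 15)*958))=-105 / 1916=-0.05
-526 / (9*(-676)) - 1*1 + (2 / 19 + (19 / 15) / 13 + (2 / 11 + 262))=831187463 / 3178890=261.47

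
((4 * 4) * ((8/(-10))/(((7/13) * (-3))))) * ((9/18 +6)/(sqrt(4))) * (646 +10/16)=249782/15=16652.13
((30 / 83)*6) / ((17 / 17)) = 180 / 83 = 2.17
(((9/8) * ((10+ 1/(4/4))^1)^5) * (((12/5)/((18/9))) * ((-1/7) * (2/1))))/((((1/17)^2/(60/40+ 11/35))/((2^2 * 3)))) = -478795443093/1225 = -390853422.93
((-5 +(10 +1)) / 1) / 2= 3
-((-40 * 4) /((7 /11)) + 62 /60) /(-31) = -52583 /6510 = -8.08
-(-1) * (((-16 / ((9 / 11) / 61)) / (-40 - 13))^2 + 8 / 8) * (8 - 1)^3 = 39612804175 / 227529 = 174100.02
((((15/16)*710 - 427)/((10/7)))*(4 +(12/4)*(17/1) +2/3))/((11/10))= 2231621/264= 8453.11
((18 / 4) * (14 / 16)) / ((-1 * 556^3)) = -0.00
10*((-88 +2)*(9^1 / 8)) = -1935 / 2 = -967.50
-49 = -49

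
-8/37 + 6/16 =47/296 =0.16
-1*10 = -10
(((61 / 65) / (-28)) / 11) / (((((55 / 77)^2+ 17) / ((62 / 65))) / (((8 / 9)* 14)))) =-370636 / 179439975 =-0.00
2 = 2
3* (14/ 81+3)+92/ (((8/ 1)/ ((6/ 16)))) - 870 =-369865/ 432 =-856.17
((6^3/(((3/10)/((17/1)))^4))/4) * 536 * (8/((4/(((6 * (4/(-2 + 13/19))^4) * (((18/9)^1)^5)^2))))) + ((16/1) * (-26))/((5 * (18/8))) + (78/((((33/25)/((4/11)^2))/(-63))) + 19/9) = 781671145579511882897651/2495625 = 313216587259508893.72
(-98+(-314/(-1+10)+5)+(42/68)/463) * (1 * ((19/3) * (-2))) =344258207/212517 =1619.91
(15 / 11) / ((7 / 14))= 30 / 11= 2.73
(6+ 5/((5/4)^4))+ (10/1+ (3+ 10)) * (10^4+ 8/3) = 86276018/375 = 230069.38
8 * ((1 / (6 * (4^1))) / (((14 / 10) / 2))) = 10 / 21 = 0.48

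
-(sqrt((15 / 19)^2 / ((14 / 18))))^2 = -2025 / 2527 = -0.80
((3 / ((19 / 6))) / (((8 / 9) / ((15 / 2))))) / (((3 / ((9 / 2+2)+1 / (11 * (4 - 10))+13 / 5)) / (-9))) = -364257 / 1672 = -217.86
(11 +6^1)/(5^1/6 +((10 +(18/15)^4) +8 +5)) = 63750/97151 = 0.66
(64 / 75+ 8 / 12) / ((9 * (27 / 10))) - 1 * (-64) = 77836 / 1215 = 64.06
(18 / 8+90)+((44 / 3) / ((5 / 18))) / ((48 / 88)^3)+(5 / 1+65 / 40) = 152723 / 360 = 424.23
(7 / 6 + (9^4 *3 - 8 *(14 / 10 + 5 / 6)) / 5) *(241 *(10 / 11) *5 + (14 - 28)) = 3510087292 / 825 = 4254651.26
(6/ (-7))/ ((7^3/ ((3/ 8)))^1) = -9/ 9604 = -0.00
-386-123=-509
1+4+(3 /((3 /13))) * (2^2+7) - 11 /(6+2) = 1173 /8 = 146.62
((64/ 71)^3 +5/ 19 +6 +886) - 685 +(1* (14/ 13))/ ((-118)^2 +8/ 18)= 1152170283042787/ 5539395705220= 208.00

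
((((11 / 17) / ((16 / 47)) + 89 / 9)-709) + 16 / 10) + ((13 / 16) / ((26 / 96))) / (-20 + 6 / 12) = -110710003 / 159120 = -695.76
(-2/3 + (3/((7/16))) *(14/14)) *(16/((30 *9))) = 208/567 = 0.37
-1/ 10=-0.10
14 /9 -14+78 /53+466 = 217048 /477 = 455.03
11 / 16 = 0.69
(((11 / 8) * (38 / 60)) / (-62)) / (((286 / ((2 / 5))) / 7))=-133 / 967200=-0.00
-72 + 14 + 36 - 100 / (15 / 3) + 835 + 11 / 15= 11906 / 15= 793.73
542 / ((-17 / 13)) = -7046 / 17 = -414.47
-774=-774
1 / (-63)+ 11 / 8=685 / 504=1.36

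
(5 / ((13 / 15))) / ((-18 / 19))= -6.09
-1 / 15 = -0.07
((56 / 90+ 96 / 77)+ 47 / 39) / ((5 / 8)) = 1107784 / 225225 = 4.92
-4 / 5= -0.80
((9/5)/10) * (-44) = -198/25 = -7.92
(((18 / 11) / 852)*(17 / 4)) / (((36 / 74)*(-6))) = -629 / 224928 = -0.00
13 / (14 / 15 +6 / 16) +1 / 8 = 12637 / 1256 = 10.06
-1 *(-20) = 20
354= 354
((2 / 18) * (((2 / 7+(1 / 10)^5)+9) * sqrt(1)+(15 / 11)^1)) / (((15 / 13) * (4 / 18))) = 355333667 / 77000000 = 4.61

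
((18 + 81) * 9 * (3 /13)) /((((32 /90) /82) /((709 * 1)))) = 3496564665 /104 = 33620814.09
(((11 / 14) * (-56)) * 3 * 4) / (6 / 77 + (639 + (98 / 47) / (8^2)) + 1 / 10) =-305733120 / 370128449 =-0.83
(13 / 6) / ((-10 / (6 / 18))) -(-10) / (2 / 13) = 11687 / 180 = 64.93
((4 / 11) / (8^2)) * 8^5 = 2048 / 11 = 186.18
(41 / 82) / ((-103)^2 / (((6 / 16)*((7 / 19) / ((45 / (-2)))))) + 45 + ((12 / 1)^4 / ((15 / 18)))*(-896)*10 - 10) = -7 / 3145536638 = -0.00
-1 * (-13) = 13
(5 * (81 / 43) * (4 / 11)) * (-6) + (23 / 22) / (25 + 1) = -504451 / 24596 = -20.51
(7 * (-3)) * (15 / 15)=-21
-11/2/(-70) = 11/140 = 0.08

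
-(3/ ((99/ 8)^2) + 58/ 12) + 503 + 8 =3307165/ 6534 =506.15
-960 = -960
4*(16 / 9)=64 / 9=7.11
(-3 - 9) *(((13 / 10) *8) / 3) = -208 / 5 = -41.60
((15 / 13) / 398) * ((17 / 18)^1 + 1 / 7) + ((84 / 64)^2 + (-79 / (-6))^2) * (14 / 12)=51136095979 / 250338816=204.27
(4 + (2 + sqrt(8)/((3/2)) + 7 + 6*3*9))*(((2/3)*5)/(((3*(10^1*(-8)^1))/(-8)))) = 4*sqrt(2)/27 + 175/9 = 19.65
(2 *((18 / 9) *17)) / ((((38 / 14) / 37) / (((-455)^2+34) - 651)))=191329352.42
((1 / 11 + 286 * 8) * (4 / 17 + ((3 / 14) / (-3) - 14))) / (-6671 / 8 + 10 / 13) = 4309838884 / 113415687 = 38.00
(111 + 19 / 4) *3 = 1389 / 4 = 347.25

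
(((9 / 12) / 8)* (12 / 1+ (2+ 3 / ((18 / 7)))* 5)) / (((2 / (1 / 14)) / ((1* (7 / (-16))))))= -0.04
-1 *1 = -1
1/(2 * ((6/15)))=5/4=1.25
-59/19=-3.11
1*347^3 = 41781923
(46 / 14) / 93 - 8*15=-78097 / 651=-119.96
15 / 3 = 5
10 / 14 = 5 / 7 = 0.71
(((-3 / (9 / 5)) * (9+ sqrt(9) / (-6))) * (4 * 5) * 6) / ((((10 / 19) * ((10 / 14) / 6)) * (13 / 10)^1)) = -271320 / 13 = -20870.77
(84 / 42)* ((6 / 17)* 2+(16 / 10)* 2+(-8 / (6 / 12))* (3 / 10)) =-1.79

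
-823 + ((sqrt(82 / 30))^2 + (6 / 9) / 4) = -8201 / 10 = -820.10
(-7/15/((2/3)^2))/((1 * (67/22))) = -231/670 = -0.34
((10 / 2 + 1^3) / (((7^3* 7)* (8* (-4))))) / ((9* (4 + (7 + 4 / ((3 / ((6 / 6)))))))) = -1 / 1421392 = -0.00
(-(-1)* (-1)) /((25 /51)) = -51 /25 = -2.04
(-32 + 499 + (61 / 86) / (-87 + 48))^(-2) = 11249316 / 2453160990049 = 0.00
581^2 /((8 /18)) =3038049 /4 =759512.25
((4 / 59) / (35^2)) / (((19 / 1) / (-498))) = -0.00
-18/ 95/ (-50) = 9/ 2375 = 0.00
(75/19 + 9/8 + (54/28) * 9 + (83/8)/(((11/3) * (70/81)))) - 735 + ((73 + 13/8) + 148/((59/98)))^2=166197203480839/1629664960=101982.44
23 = 23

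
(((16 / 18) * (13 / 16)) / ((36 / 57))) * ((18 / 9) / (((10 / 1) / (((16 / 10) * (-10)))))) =-494 / 135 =-3.66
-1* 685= -685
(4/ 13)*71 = 284/ 13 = 21.85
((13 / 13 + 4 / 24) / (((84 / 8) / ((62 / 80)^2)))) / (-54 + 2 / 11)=-10571 / 8524800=-0.00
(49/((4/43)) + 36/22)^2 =540516001/1936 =279192.15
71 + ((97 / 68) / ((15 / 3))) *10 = 2511 / 34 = 73.85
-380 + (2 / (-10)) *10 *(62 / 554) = -105322 / 277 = -380.22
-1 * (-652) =652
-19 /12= -1.58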